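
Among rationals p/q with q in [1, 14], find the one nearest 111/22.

71/14

Expand x = 111/22 as a continued fraction with the Euclidean algorithm:
  111 = 5*22 + 1, so a_0 = 5.
  22 = 22*1 + 0, so a_1 = 22.
so x = [5; 22].
Convergents (p_i = a_i*p_{i-1} + p_{i-2}, q_i = a_i*q_{i-1} + q_{i-2} with p_{-2}=0, p_{-1}=1, q_{-2}=1, q_{-1}=0), until the denominator exceeds 14:
  i=0: a_0=5, p_0 = 5*1 + 0 = 5, q_0 = 5*0 + 1 = 1.
  i=1: a_1=22, p_1 = 22*5 + 1 = 111, q_1 = 22*1 + 0 = 22.
q_1 = 22 > 14, so the last convergent with denominator <= 14 is p_0/q_0 = 5/1.
The closest fraction with denominator <= 14 is either p_0/q_0 or the intermediate fraction (k*p_0 + p_{-1})/(k*q_0 + q_{-1}) with the largest k >= 1 whose denominator stays <= 14; these approach x as k grows, and every other convergent or intermediate fraction in range is farther away.
Largest k: floor((14 - q_{-1})/q_0) = floor((14 - 0)/1) = 14 (using the seeds p_{-1} = 1, q_{-1} = 0).
That gives (14*5 + 1)/(14*1 + 0) = 71/14.
Compare the errors: |x - 5/1| = |111*1 - 5*22|/(22*1) = 1/22, and |x - 71/14| = |111*14 - 71*22|/(22*14) = 8/308.
Cross-multiplying, 8*22 = 176 < 308 = 1*308, so 8/308 is smaller: the intermediate fraction 71/14 is closer to x than 5/1.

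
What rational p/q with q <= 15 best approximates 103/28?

11/3

Expand x = 103/28 as a continued fraction with the Euclidean algorithm:
  103 = 3*28 + 19, so a_0 = 3.
  28 = 1*19 + 9, so a_1 = 1.
  19 = 2*9 + 1, so a_2 = 2.
  9 = 9*1 + 0, so a_3 = 9.
so x = [3; 1, 2, 9].
Convergents (p_i = a_i*p_{i-1} + p_{i-2}, q_i = a_i*q_{i-1} + q_{i-2} with p_{-2}=0, p_{-1}=1, q_{-2}=1, q_{-1}=0), until the denominator exceeds 15:
  i=0: a_0=3, p_0 = 3*1 + 0 = 3, q_0 = 3*0 + 1 = 1.
  i=1: a_1=1, p_1 = 1*3 + 1 = 4, q_1 = 1*1 + 0 = 1.
  i=2: a_2=2, p_2 = 2*4 + 3 = 11, q_2 = 2*1 + 1 = 3.
  i=3: a_3=9, p_3 = 9*11 + 4 = 103, q_3 = 9*3 + 1 = 28.
q_3 = 28 > 15, so the last convergent with denominator <= 15 is p_2/q_2 = 11/3.
The closest fraction with denominator <= 15 is either p_2/q_2 or the intermediate fraction (k*p_2 + p_1)/(k*q_2 + q_1) with the largest k >= 1 whose denominator stays <= 15; these approach x as k grows, and every other convergent or intermediate fraction in range is farther away.
Largest k: floor((15 - q_1)/q_2) = floor((15 - 1)/3) = 4.
That gives (4*11 + 4)/(4*3 + 1) = 48/13.
Compare the errors: |x - 11/3| = |103*3 - 11*28|/(28*3) = 1/84, and |x - 48/13| = |103*13 - 48*28|/(28*13) = 5/364.
Cross-multiplying, 1*364 = 364 < 420 = 5*84, so 1/84 is smaller: the convergent 11/3 is closer to x than 48/13.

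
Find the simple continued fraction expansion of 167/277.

[0; 1, 1, 1, 1, 13, 4]

Run the Euclidean algorithm on 167 and 277; the successive quotients are the partial quotients a_0, a_1, ... (each step inverts the fractional part left over by the previous one):
  167 = 0*277 + 167, so a_0 = 0.
  277 = 1*167 + 110, so a_1 = 1.
  167 = 1*110 + 57, so a_2 = 1.
  110 = 1*57 + 53, so a_3 = 1.
  57 = 1*53 + 4, so a_4 = 1.
  53 = 13*4 + 1, so a_5 = 13.
  4 = 4*1 + 0, so a_6 = 4.
The remainder reaches 0 after 7 divisions, so the expansion has 7 partial quotients, read off in order.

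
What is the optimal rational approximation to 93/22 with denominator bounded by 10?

Expand x = 93/22 as a continued fraction with the Euclidean algorithm:
  93 = 4*22 + 5, so a_0 = 4.
  22 = 4*5 + 2, so a_1 = 4.
  5 = 2*2 + 1, so a_2 = 2.
  2 = 2*1 + 0, so a_3 = 2.
so x = [4; 4, 2, 2].
Convergents (p_i = a_i*p_{i-1} + p_{i-2}, q_i = a_i*q_{i-1} + q_{i-2} with p_{-2}=0, p_{-1}=1, q_{-2}=1, q_{-1}=0), until the denominator exceeds 10:
  i=0: a_0=4, p_0 = 4*1 + 0 = 4, q_0 = 4*0 + 1 = 1.
  i=1: a_1=4, p_1 = 4*4 + 1 = 17, q_1 = 4*1 + 0 = 4.
  i=2: a_2=2, p_2 = 2*17 + 4 = 38, q_2 = 2*4 + 1 = 9.
  i=3: a_3=2, p_3 = 2*38 + 17 = 93, q_3 = 2*9 + 4 = 22.
q_3 = 22 > 10, so the last convergent with denominator <= 10 is p_2/q_2 = 38/9.
The closest fraction with denominator <= 10 is either p_2/q_2 or the intermediate fraction (k*p_2 + p_1)/(k*q_2 + q_1) with the largest k >= 1 whose denominator stays <= 10; these approach x as k grows, and every other convergent or intermediate fraction in range is farther away.
Largest k: floor((10 - q_1)/q_2) = floor((10 - 4)/9) = 0.
Since k = 0, no intermediate fraction beyond p_2/q_2 has denominator <= 10, so the convergent 38/9 is the closest (its error is |93*9 - 38*22|/(22*9) = 1/198).

38/9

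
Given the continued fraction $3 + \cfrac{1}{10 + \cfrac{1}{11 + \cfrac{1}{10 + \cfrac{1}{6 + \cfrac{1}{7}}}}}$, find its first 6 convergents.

Using the convergent recurrence p_i = a_i*p_{i-1} + p_{i-2}, q_i = a_i*q_{i-1} + q_{i-2} with p_{-2}=0, p_{-1}=1, q_{-2}=1, q_{-1}=0:
  i=0: a_0=3, p_0 = 3*1 + 0 = 3, q_0 = 3*0 + 1 = 1.
  i=1: a_1=10, p_1 = 10*3 + 1 = 31, q_1 = 10*1 + 0 = 10.
  i=2: a_2=11, p_2 = 11*31 + 3 = 344, q_2 = 11*10 + 1 = 111.
  i=3: a_3=10, p_3 = 10*344 + 31 = 3471, q_3 = 10*111 + 10 = 1120.
  i=4: a_4=6, p_4 = 6*3471 + 344 = 21170, q_4 = 6*1120 + 111 = 6831.
  i=5: a_5=7, p_5 = 7*21170 + 3471 = 151661, q_5 = 7*6831 + 1120 = 48937.

3/1, 31/10, 344/111, 3471/1120, 21170/6831, 151661/48937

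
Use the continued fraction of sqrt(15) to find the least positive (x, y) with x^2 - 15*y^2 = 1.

(x, y) = (4, 1)

First expand sqrt(15) as a continued fraction. With x_i = (sqrt(15) + m_i)/d_i and (m_0, d_0) = (0, 1): a_0 = floor(sqrt(15)) = 3, since 3^2 = 9 <= 15 < 16 = 4^2.
Iterate m_{i+1} = d_i*a_i - m_i, d_{i+1} = (15 - m_{i+1}^2)/d_i, a_{i+1} = floor((a_0 + m_{i+1})/d_{i+1}):
  m_1 = 1*3 - 0 = 3, d_1 = (15 - 3^2)/1 = 6/1 = 6, a_1 = floor((3 + 3)/6) = 1.
  m_2 = 6*1 - 3 = 3, d_2 = (15 - 3^2)/6 = 6/6 = 1, a_2 = floor((3 + 3)/1) = 6.
  m_3 = 1*6 - 3 = 3, d_3 = (15 - 3^2)/1 = 6/1 = 6: (m_3, d_3) = (m_1, d_1) = (3, 6), so from here the quotients repeat a_1, a_2; the period length is 2.
So sqrt(15) = [3; (1, 6)] with period length k = 2.
k is even, so the fundamental solution of x^2 - 15y^2 = 1 is (p_{k-1}, q_{k-1}) = (p_1, q_1); compute convergents through index 1.
Convergents (p_i = a_i*p_{i-1} + p_{i-2}, q_i = a_i*q_{i-1} + q_{i-2} with p_{-2}=0, p_{-1}=1, q_{-2}=1, q_{-1}=0):
  i=0: a_0=3, p_0 = 3*1 + 0 = 3, q_0 = 3*0 + 1 = 1.
  i=1: a_1=1, p_1 = 1*3 + 1 = 4, q_1 = 1*1 + 0 = 1.
Check: 4^2 - 15*1^2 = 16 - 15 = 1, so (x, y) = (4, 1) solves the equation, and by the theorem it is the least positive solution.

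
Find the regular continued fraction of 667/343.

[1; 1, 17, 19]

Run the Euclidean algorithm on 667 and 343; the successive quotients are the partial quotients a_0, a_1, ... (each step inverts the fractional part left over by the previous one):
  667 = 1*343 + 324, so a_0 = 1.
  343 = 1*324 + 19, so a_1 = 1.
  324 = 17*19 + 1, so a_2 = 17.
  19 = 19*1 + 0, so a_3 = 19.
The remainder reaches 0 after 4 divisions, so the expansion has 4 partial quotients, read off in order.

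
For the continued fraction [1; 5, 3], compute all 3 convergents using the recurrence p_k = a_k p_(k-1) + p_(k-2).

Using the convergent recurrence p_i = a_i*p_{i-1} + p_{i-2}, q_i = a_i*q_{i-1} + q_{i-2} with p_{-2}=0, p_{-1}=1, q_{-2}=1, q_{-1}=0:
  i=0: a_0=1, p_0 = 1*1 + 0 = 1, q_0 = 1*0 + 1 = 1.
  i=1: a_1=5, p_1 = 5*1 + 1 = 6, q_1 = 5*1 + 0 = 5.
  i=2: a_2=3, p_2 = 3*6 + 1 = 19, q_2 = 3*5 + 1 = 16.

1/1, 6/5, 19/16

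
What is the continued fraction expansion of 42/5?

[8; 2, 2]

Run the Euclidean algorithm on 42 and 5; the successive quotients are the partial quotients a_0, a_1, ... (each step inverts the fractional part left over by the previous one):
  42 = 8*5 + 2, so a_0 = 8.
  5 = 2*2 + 1, so a_1 = 2.
  2 = 2*1 + 0, so a_2 = 2.
The remainder reaches 0 after 3 divisions, so the expansion has 3 partial quotients, read off in order.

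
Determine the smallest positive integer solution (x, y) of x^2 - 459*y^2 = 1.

First expand sqrt(459) as a continued fraction. With x_i = (sqrt(459) + m_i)/d_i and (m_0, d_0) = (0, 1): a_0 = floor(sqrt(459)) = 21, since 21^2 = 441 <= 459 < 484 = 22^2.
Iterate m_{i+1} = d_i*a_i - m_i, d_{i+1} = (459 - m_{i+1}^2)/d_i, a_{i+1} = floor((a_0 + m_{i+1})/d_{i+1}):
  m_1 = 1*21 - 0 = 21, d_1 = (459 - 21^2)/1 = 18/1 = 18, a_1 = floor((21 + 21)/18) = 2.
  m_2 = 18*2 - 21 = 15, d_2 = (459 - 15^2)/18 = 234/18 = 13, a_2 = floor((21 + 15)/13) = 2.
  m_3 = 13*2 - 15 = 11, d_3 = (459 - 11^2)/13 = 338/13 = 26, a_3 = floor((21 + 11)/26) = 1.
  m_4 = 26*1 - 11 = 15, d_4 = (459 - 15^2)/26 = 234/26 = 9, a_4 = floor((21 + 15)/9) = 4.
  m_5 = 9*4 - 15 = 21, d_5 = (459 - 21^2)/9 = 18/9 = 2, a_5 = floor((21 + 21)/2) = 21.
  m_6 = 2*21 - 21 = 21, d_6 = (459 - 21^2)/2 = 18/2 = 9, a_6 = floor((21 + 21)/9) = 4.
  m_7 = 9*4 - 21 = 15, d_7 = (459 - 15^2)/9 = 234/9 = 26, a_7 = floor((21 + 15)/26) = 1.
  m_8 = 26*1 - 15 = 11, d_8 = (459 - 11^2)/26 = 338/26 = 13, a_8 = floor((21 + 11)/13) = 2.
  m_9 = 13*2 - 11 = 15, d_9 = (459 - 15^2)/13 = 234/13 = 18, a_9 = floor((21 + 15)/18) = 2.
  m_10 = 18*2 - 15 = 21, d_10 = (459 - 21^2)/18 = 18/18 = 1, a_10 = floor((21 + 21)/1) = 42.
  m_11 = 1*42 - 21 = 21, d_11 = (459 - 21^2)/1 = 18/1 = 18: (m_11, d_11) = (m_1, d_1) = (21, 18), so from here the quotients repeat a_1, ..., a_10; the period length is 10.
So sqrt(459) = [21; (2, 2, 1, 4, 21, 4, 1, 2, 2, 42)] with period length k = 10.
k is even, so the fundamental solution of x^2 - 459y^2 = 1 is (p_{k-1}, q_{k-1}) = (p_9, q_9); compute convergents through index 9.
Convergents (p_i = a_i*p_{i-1} + p_{i-2}, q_i = a_i*q_{i-1} + q_{i-2} with p_{-2}=0, p_{-1}=1, q_{-2}=1, q_{-1}=0):
  i=0: a_0=21, p_0 = 21*1 + 0 = 21, q_0 = 21*0 + 1 = 1.
  i=1: a_1=2, p_1 = 2*21 + 1 = 43, q_1 = 2*1 + 0 = 2.
  i=2: a_2=2, p_2 = 2*43 + 21 = 107, q_2 = 2*2 + 1 = 5.
  i=3: a_3=1, p_3 = 1*107 + 43 = 150, q_3 = 1*5 + 2 = 7.
  i=4: a_4=4, p_4 = 4*150 + 107 = 707, q_4 = 4*7 + 5 = 33.
  i=5: a_5=21, p_5 = 21*707 + 150 = 14997, q_5 = 21*33 + 7 = 700.
  i=6: a_6=4, p_6 = 4*14997 + 707 = 60695, q_6 = 4*700 + 33 = 2833.
  i=7: a_7=1, p_7 = 1*60695 + 14997 = 75692, q_7 = 1*2833 + 700 = 3533.
  i=8: a_8=2, p_8 = 2*75692 + 60695 = 212079, q_8 = 2*3533 + 2833 = 9899.
  i=9: a_9=2, p_9 = 2*212079 + 75692 = 499850, q_9 = 2*9899 + 3533 = 23331.
Check: 499850^2 - 459*23331^2 = 249850022500 - 249850022499 = 1, so (x, y) = (499850, 23331) solves the equation, and by the theorem it is the least positive solution.

(x, y) = (499850, 23331)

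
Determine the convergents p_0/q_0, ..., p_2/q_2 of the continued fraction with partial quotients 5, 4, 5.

Using the convergent recurrence p_i = a_i*p_{i-1} + p_{i-2}, q_i = a_i*q_{i-1} + q_{i-2} with p_{-2}=0, p_{-1}=1, q_{-2}=1, q_{-1}=0:
  i=0: a_0=5, p_0 = 5*1 + 0 = 5, q_0 = 5*0 + 1 = 1.
  i=1: a_1=4, p_1 = 4*5 + 1 = 21, q_1 = 4*1 + 0 = 4.
  i=2: a_2=5, p_2 = 5*21 + 5 = 110, q_2 = 5*4 + 1 = 21.

5/1, 21/4, 110/21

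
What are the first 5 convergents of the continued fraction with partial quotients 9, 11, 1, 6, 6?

Using the convergent recurrence p_i = a_i*p_{i-1} + p_{i-2}, q_i = a_i*q_{i-1} + q_{i-2} with p_{-2}=0, p_{-1}=1, q_{-2}=1, q_{-1}=0:
  i=0: a_0=9, p_0 = 9*1 + 0 = 9, q_0 = 9*0 + 1 = 1.
  i=1: a_1=11, p_1 = 11*9 + 1 = 100, q_1 = 11*1 + 0 = 11.
  i=2: a_2=1, p_2 = 1*100 + 9 = 109, q_2 = 1*11 + 1 = 12.
  i=3: a_3=6, p_3 = 6*109 + 100 = 754, q_3 = 6*12 + 11 = 83.
  i=4: a_4=6, p_4 = 6*754 + 109 = 4633, q_4 = 6*83 + 12 = 510.

9/1, 100/11, 109/12, 754/83, 4633/510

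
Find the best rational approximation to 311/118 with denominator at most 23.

Expand x = 311/118 as a continued fraction with the Euclidean algorithm:
  311 = 2*118 + 75, so a_0 = 2.
  118 = 1*75 + 43, so a_1 = 1.
  75 = 1*43 + 32, so a_2 = 1.
  43 = 1*32 + 11, so a_3 = 1.
  32 = 2*11 + 10, so a_4 = 2.
  11 = 1*10 + 1, so a_5 = 1.
  10 = 10*1 + 0, so a_6 = 10.
so x = [2; 1, 1, 1, 2, 1, 10].
Convergents (p_i = a_i*p_{i-1} + p_{i-2}, q_i = a_i*q_{i-1} + q_{i-2} with p_{-2}=0, p_{-1}=1, q_{-2}=1, q_{-1}=0), until the denominator exceeds 23:
  i=0: a_0=2, p_0 = 2*1 + 0 = 2, q_0 = 2*0 + 1 = 1.
  i=1: a_1=1, p_1 = 1*2 + 1 = 3, q_1 = 1*1 + 0 = 1.
  i=2: a_2=1, p_2 = 1*3 + 2 = 5, q_2 = 1*1 + 1 = 2.
  i=3: a_3=1, p_3 = 1*5 + 3 = 8, q_3 = 1*2 + 1 = 3.
  i=4: a_4=2, p_4 = 2*8 + 5 = 21, q_4 = 2*3 + 2 = 8.
  i=5: a_5=1, p_5 = 1*21 + 8 = 29, q_5 = 1*8 + 3 = 11.
  i=6: a_6=10, p_6 = 10*29 + 21 = 311, q_6 = 10*11 + 8 = 118.
q_6 = 118 > 23, so the last convergent with denominator <= 23 is p_5/q_5 = 29/11.
The closest fraction with denominator <= 23 is either p_5/q_5 or the intermediate fraction (k*p_5 + p_4)/(k*q_5 + q_4) with the largest k >= 1 whose denominator stays <= 23; these approach x as k grows, and every other convergent or intermediate fraction in range is farther away.
Largest k: floor((23 - q_4)/q_5) = floor((23 - 8)/11) = 1.
That gives (1*29 + 21)/(1*11 + 8) = 50/19.
Compare the errors: |x - 29/11| = |311*11 - 29*118|/(118*11) = 1/1298, and |x - 50/19| = |311*19 - 50*118|/(118*19) = 9/2242.
Cross-multiplying, 1*2242 = 2242 < 11682 = 9*1298, so 1/1298 is smaller: the convergent 29/11 is closer to x than 50/19.

29/11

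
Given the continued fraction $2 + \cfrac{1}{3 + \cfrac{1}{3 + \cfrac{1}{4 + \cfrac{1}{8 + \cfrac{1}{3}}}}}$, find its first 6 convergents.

Using the convergent recurrence p_i = a_i*p_{i-1} + p_{i-2}, q_i = a_i*q_{i-1} + q_{i-2} with p_{-2}=0, p_{-1}=1, q_{-2}=1, q_{-1}=0:
  i=0: a_0=2, p_0 = 2*1 + 0 = 2, q_0 = 2*0 + 1 = 1.
  i=1: a_1=3, p_1 = 3*2 + 1 = 7, q_1 = 3*1 + 0 = 3.
  i=2: a_2=3, p_2 = 3*7 + 2 = 23, q_2 = 3*3 + 1 = 10.
  i=3: a_3=4, p_3 = 4*23 + 7 = 99, q_3 = 4*10 + 3 = 43.
  i=4: a_4=8, p_4 = 8*99 + 23 = 815, q_4 = 8*43 + 10 = 354.
  i=5: a_5=3, p_5 = 3*815 + 99 = 2544, q_5 = 3*354 + 43 = 1105.

2/1, 7/3, 23/10, 99/43, 815/354, 2544/1105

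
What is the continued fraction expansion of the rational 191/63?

Run the Euclidean algorithm on 191 and 63; the successive quotients are the partial quotients a_0, a_1, ... (each step inverts the fractional part left over by the previous one):
  191 = 3*63 + 2, so a_0 = 3.
  63 = 31*2 + 1, so a_1 = 31.
  2 = 2*1 + 0, so a_2 = 2.
The remainder reaches 0 after 3 divisions, so the expansion has 3 partial quotients, read off in order.

[3; 31, 2]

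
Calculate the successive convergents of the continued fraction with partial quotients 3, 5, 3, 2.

Using the convergent recurrence p_i = a_i*p_{i-1} + p_{i-2}, q_i = a_i*q_{i-1} + q_{i-2} with p_{-2}=0, p_{-1}=1, q_{-2}=1, q_{-1}=0:
  i=0: a_0=3, p_0 = 3*1 + 0 = 3, q_0 = 3*0 + 1 = 1.
  i=1: a_1=5, p_1 = 5*3 + 1 = 16, q_1 = 5*1 + 0 = 5.
  i=2: a_2=3, p_2 = 3*16 + 3 = 51, q_2 = 3*5 + 1 = 16.
  i=3: a_3=2, p_3 = 2*51 + 16 = 118, q_3 = 2*16 + 5 = 37.

3/1, 16/5, 51/16, 118/37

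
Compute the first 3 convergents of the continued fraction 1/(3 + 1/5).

Using the convergent recurrence p_i = a_i*p_{i-1} + p_{i-2}, q_i = a_i*q_{i-1} + q_{i-2} with p_{-2}=0, p_{-1}=1, q_{-2}=1, q_{-1}=0:
  i=0: a_0=0, p_0 = 0*1 + 0 = 0, q_0 = 0*0 + 1 = 1.
  i=1: a_1=3, p_1 = 3*0 + 1 = 1, q_1 = 3*1 + 0 = 3.
  i=2: a_2=5, p_2 = 5*1 + 0 = 5, q_2 = 5*3 + 1 = 16.

0/1, 1/3, 5/16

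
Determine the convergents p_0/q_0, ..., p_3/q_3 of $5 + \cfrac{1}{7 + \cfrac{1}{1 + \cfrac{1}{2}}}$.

5/1, 36/7, 41/8, 118/23

Using the convergent recurrence p_i = a_i*p_{i-1} + p_{i-2}, q_i = a_i*q_{i-1} + q_{i-2} with p_{-2}=0, p_{-1}=1, q_{-2}=1, q_{-1}=0:
  i=0: a_0=5, p_0 = 5*1 + 0 = 5, q_0 = 5*0 + 1 = 1.
  i=1: a_1=7, p_1 = 7*5 + 1 = 36, q_1 = 7*1 + 0 = 7.
  i=2: a_2=1, p_2 = 1*36 + 5 = 41, q_2 = 1*7 + 1 = 8.
  i=3: a_3=2, p_3 = 2*41 + 36 = 118, q_3 = 2*8 + 7 = 23.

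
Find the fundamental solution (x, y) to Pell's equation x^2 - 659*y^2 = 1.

First expand sqrt(659) as a continued fraction. With x_i = (sqrt(659) + m_i)/d_i and (m_0, d_0) = (0, 1): a_0 = floor(sqrt(659)) = 25, since 25^2 = 625 <= 659 < 676 = 26^2.
Iterate m_{i+1} = d_i*a_i - m_i, d_{i+1} = (659 - m_{i+1}^2)/d_i, a_{i+1} = floor((a_0 + m_{i+1})/d_{i+1}):
  m_1 = 1*25 - 0 = 25, d_1 = (659 - 25^2)/1 = 34/1 = 34, a_1 = floor((25 + 25)/34) = 1.
  m_2 = 34*1 - 25 = 9, d_2 = (659 - 9^2)/34 = 578/34 = 17, a_2 = floor((25 + 9)/17) = 2.
  m_3 = 17*2 - 9 = 25, d_3 = (659 - 25^2)/17 = 34/17 = 2, a_3 = floor((25 + 25)/2) = 25.
  m_4 = 2*25 - 25 = 25, d_4 = (659 - 25^2)/2 = 34/2 = 17, a_4 = floor((25 + 25)/17) = 2.
  m_5 = 17*2 - 25 = 9, d_5 = (659 - 9^2)/17 = 578/17 = 34, a_5 = floor((25 + 9)/34) = 1.
  m_6 = 34*1 - 9 = 25, d_6 = (659 - 25^2)/34 = 34/34 = 1, a_6 = floor((25 + 25)/1) = 50.
  m_7 = 1*50 - 25 = 25, d_7 = (659 - 25^2)/1 = 34/1 = 34: (m_7, d_7) = (m_1, d_1) = (25, 34), so from here the quotients repeat a_1, ..., a_6; the period length is 6.
So sqrt(659) = [25; (1, 2, 25, 2, 1, 50)] with period length k = 6.
k is even, so the fundamental solution of x^2 - 659y^2 = 1 is (p_{k-1}, q_{k-1}) = (p_5, q_5); compute convergents through index 5.
Convergents (p_i = a_i*p_{i-1} + p_{i-2}, q_i = a_i*q_{i-1} + q_{i-2} with p_{-2}=0, p_{-1}=1, q_{-2}=1, q_{-1}=0):
  i=0: a_0=25, p_0 = 25*1 + 0 = 25, q_0 = 25*0 + 1 = 1.
  i=1: a_1=1, p_1 = 1*25 + 1 = 26, q_1 = 1*1 + 0 = 1.
  i=2: a_2=2, p_2 = 2*26 + 25 = 77, q_2 = 2*1 + 1 = 3.
  i=3: a_3=25, p_3 = 25*77 + 26 = 1951, q_3 = 25*3 + 1 = 76.
  i=4: a_4=2, p_4 = 2*1951 + 77 = 3979, q_4 = 2*76 + 3 = 155.
  i=5: a_5=1, p_5 = 1*3979 + 1951 = 5930, q_5 = 1*155 + 76 = 231.
Check: 5930^2 - 659*231^2 = 35164900 - 35164899 = 1, so (x, y) = (5930, 231) solves the equation, and by the theorem it is the least positive solution.

(x, y) = (5930, 231)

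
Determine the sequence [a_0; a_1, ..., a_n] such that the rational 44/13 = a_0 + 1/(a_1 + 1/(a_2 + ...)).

Run the Euclidean algorithm on 44 and 13; the successive quotients are the partial quotients a_0, a_1, ... (each step inverts the fractional part left over by the previous one):
  44 = 3*13 + 5, so a_0 = 3.
  13 = 2*5 + 3, so a_1 = 2.
  5 = 1*3 + 2, so a_2 = 1.
  3 = 1*2 + 1, so a_3 = 1.
  2 = 2*1 + 0, so a_4 = 2.
The remainder reaches 0 after 5 divisions, so the expansion has 5 partial quotients, read off in order.

[3; 2, 1, 1, 2]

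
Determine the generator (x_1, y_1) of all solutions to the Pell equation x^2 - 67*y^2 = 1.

(x, y) = (48842, 5967)

First expand sqrt(67) as a continued fraction. With x_i = (sqrt(67) + m_i)/d_i and (m_0, d_0) = (0, 1): a_0 = floor(sqrt(67)) = 8, since 8^2 = 64 <= 67 < 81 = 9^2.
Iterate m_{i+1} = d_i*a_i - m_i, d_{i+1} = (67 - m_{i+1}^2)/d_i, a_{i+1} = floor((a_0 + m_{i+1})/d_{i+1}):
  m_1 = 1*8 - 0 = 8, d_1 = (67 - 8^2)/1 = 3/1 = 3, a_1 = floor((8 + 8)/3) = 5.
  m_2 = 3*5 - 8 = 7, d_2 = (67 - 7^2)/3 = 18/3 = 6, a_2 = floor((8 + 7)/6) = 2.
  m_3 = 6*2 - 7 = 5, d_3 = (67 - 5^2)/6 = 42/6 = 7, a_3 = floor((8 + 5)/7) = 1.
  m_4 = 7*1 - 5 = 2, d_4 = (67 - 2^2)/7 = 63/7 = 9, a_4 = floor((8 + 2)/9) = 1.
  m_5 = 9*1 - 2 = 7, d_5 = (67 - 7^2)/9 = 18/9 = 2, a_5 = floor((8 + 7)/2) = 7.
  m_6 = 2*7 - 7 = 7, d_6 = (67 - 7^2)/2 = 18/2 = 9, a_6 = floor((8 + 7)/9) = 1.
  m_7 = 9*1 - 7 = 2, d_7 = (67 - 2^2)/9 = 63/9 = 7, a_7 = floor((8 + 2)/7) = 1.
  m_8 = 7*1 - 2 = 5, d_8 = (67 - 5^2)/7 = 42/7 = 6, a_8 = floor((8 + 5)/6) = 2.
  m_9 = 6*2 - 5 = 7, d_9 = (67 - 7^2)/6 = 18/6 = 3, a_9 = floor((8 + 7)/3) = 5.
  m_10 = 3*5 - 7 = 8, d_10 = (67 - 8^2)/3 = 3/3 = 1, a_10 = floor((8 + 8)/1) = 16.
  m_11 = 1*16 - 8 = 8, d_11 = (67 - 8^2)/1 = 3/1 = 3: (m_11, d_11) = (m_1, d_1) = (8, 3), so from here the quotients repeat a_1, ..., a_10; the period length is 10.
So sqrt(67) = [8; (5, 2, 1, 1, 7, 1, 1, 2, 5, 16)] with period length k = 10.
k is even, so the fundamental solution of x^2 - 67y^2 = 1 is (p_{k-1}, q_{k-1}) = (p_9, q_9); compute convergents through index 9.
Convergents (p_i = a_i*p_{i-1} + p_{i-2}, q_i = a_i*q_{i-1} + q_{i-2} with p_{-2}=0, p_{-1}=1, q_{-2}=1, q_{-1}=0):
  i=0: a_0=8, p_0 = 8*1 + 0 = 8, q_0 = 8*0 + 1 = 1.
  i=1: a_1=5, p_1 = 5*8 + 1 = 41, q_1 = 5*1 + 0 = 5.
  i=2: a_2=2, p_2 = 2*41 + 8 = 90, q_2 = 2*5 + 1 = 11.
  i=3: a_3=1, p_3 = 1*90 + 41 = 131, q_3 = 1*11 + 5 = 16.
  i=4: a_4=1, p_4 = 1*131 + 90 = 221, q_4 = 1*16 + 11 = 27.
  i=5: a_5=7, p_5 = 7*221 + 131 = 1678, q_5 = 7*27 + 16 = 205.
  i=6: a_6=1, p_6 = 1*1678 + 221 = 1899, q_6 = 1*205 + 27 = 232.
  i=7: a_7=1, p_7 = 1*1899 + 1678 = 3577, q_7 = 1*232 + 205 = 437.
  i=8: a_8=2, p_8 = 2*3577 + 1899 = 9053, q_8 = 2*437 + 232 = 1106.
  i=9: a_9=5, p_9 = 5*9053 + 3577 = 48842, q_9 = 5*1106 + 437 = 5967.
Check: 48842^2 - 67*5967^2 = 2385540964 - 2385540963 = 1, so (x, y) = (48842, 5967) solves the equation, and by the theorem it is the least positive solution.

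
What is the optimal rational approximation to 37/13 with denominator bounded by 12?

Expand x = 37/13 as a continued fraction with the Euclidean algorithm:
  37 = 2*13 + 11, so a_0 = 2.
  13 = 1*11 + 2, so a_1 = 1.
  11 = 5*2 + 1, so a_2 = 5.
  2 = 2*1 + 0, so a_3 = 2.
so x = [2; 1, 5, 2].
Convergents (p_i = a_i*p_{i-1} + p_{i-2}, q_i = a_i*q_{i-1} + q_{i-2} with p_{-2}=0, p_{-1}=1, q_{-2}=1, q_{-1}=0), until the denominator exceeds 12:
  i=0: a_0=2, p_0 = 2*1 + 0 = 2, q_0 = 2*0 + 1 = 1.
  i=1: a_1=1, p_1 = 1*2 + 1 = 3, q_1 = 1*1 + 0 = 1.
  i=2: a_2=5, p_2 = 5*3 + 2 = 17, q_2 = 5*1 + 1 = 6.
  i=3: a_3=2, p_3 = 2*17 + 3 = 37, q_3 = 2*6 + 1 = 13.
q_3 = 13 > 12, so the last convergent with denominator <= 12 is p_2/q_2 = 17/6.
The closest fraction with denominator <= 12 is either p_2/q_2 or the intermediate fraction (k*p_2 + p_1)/(k*q_2 + q_1) with the largest k >= 1 whose denominator stays <= 12; these approach x as k grows, and every other convergent or intermediate fraction in range is farther away.
Largest k: floor((12 - q_1)/q_2) = floor((12 - 1)/6) = 1.
That gives (1*17 + 3)/(1*6 + 1) = 20/7.
Compare the errors: |x - 17/6| = |37*6 - 17*13|/(13*6) = 1/78, and |x - 20/7| = |37*7 - 20*13|/(13*7) = 1/91.
Cross-multiplying, 1*78 = 78 < 91 = 1*91, so 1/91 is smaller: the intermediate fraction 20/7 is closer to x than 17/6.

20/7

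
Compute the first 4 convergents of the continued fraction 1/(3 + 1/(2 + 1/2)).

0/1, 1/3, 2/7, 5/17

Using the convergent recurrence p_i = a_i*p_{i-1} + p_{i-2}, q_i = a_i*q_{i-1} + q_{i-2} with p_{-2}=0, p_{-1}=1, q_{-2}=1, q_{-1}=0:
  i=0: a_0=0, p_0 = 0*1 + 0 = 0, q_0 = 0*0 + 1 = 1.
  i=1: a_1=3, p_1 = 3*0 + 1 = 1, q_1 = 3*1 + 0 = 3.
  i=2: a_2=2, p_2 = 2*1 + 0 = 2, q_2 = 2*3 + 1 = 7.
  i=3: a_3=2, p_3 = 2*2 + 1 = 5, q_3 = 2*7 + 3 = 17.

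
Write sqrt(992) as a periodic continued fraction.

[31; (2, 62)]

Write x_i = (sqrt(992) + m_i)/d_i with (m_0, d_0) = (0, 1). a_0 = floor(sqrt(992)) = 31, since 31^2 = 961 <= 992 < 1024 = 32^2.
Iterate m_{i+1} = d_i*a_i - m_i, d_{i+1} = (992 - m_{i+1}^2)/d_i, a_{i+1} = floor((a_0 + m_{i+1})/d_{i+1}):
  m_1 = 1*31 - 0 = 31, d_1 = (992 - 31^2)/1 = 31/1 = 31, a_1 = floor((31 + 31)/31) = 2.
  m_2 = 31*2 - 31 = 31, d_2 = (992 - 31^2)/31 = 31/31 = 1, a_2 = floor((31 + 31)/1) = 62.
  m_3 = 1*62 - 31 = 31, d_3 = (992 - 31^2)/1 = 31/1 = 31: (m_3, d_3) = (m_1, d_1) = (31, 31), so from here the quotients repeat a_1, a_2; the period length is 2.
Hence the expansion of sqrt(992) is a_0 = 31 followed by the repeating block 2, 62 (period 2).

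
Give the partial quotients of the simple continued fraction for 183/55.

Run the Euclidean algorithm on 183 and 55; the successive quotients are the partial quotients a_0, a_1, ... (each step inverts the fractional part left over by the previous one):
  183 = 3*55 + 18, so a_0 = 3.
  55 = 3*18 + 1, so a_1 = 3.
  18 = 18*1 + 0, so a_2 = 18.
The remainder reaches 0 after 3 divisions, so the expansion has 3 partial quotients, read off in order.

[3; 3, 18]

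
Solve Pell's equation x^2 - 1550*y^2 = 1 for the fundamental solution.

First expand sqrt(1550) as a continued fraction. With x_i = (sqrt(1550) + m_i)/d_i and (m_0, d_0) = (0, 1): a_0 = floor(sqrt(1550)) = 39, since 39^2 = 1521 <= 1550 < 1600 = 40^2.
Iterate m_{i+1} = d_i*a_i - m_i, d_{i+1} = (1550 - m_{i+1}^2)/d_i, a_{i+1} = floor((a_0 + m_{i+1})/d_{i+1}):
  m_1 = 1*39 - 0 = 39, d_1 = (1550 - 39^2)/1 = 29/1 = 29, a_1 = floor((39 + 39)/29) = 2.
  m_2 = 29*2 - 39 = 19, d_2 = (1550 - 19^2)/29 = 1189/29 = 41, a_2 = floor((39 + 19)/41) = 1.
  m_3 = 41*1 - 19 = 22, d_3 = (1550 - 22^2)/41 = 1066/41 = 26, a_3 = floor((39 + 22)/26) = 2.
  m_4 = 26*2 - 22 = 30, d_4 = (1550 - 30^2)/26 = 650/26 = 25, a_4 = floor((39 + 30)/25) = 2.
  m_5 = 25*2 - 30 = 20, d_5 = (1550 - 20^2)/25 = 1150/25 = 46, a_5 = floor((39 + 20)/46) = 1.
  m_6 = 46*1 - 20 = 26, d_6 = (1550 - 26^2)/46 = 874/46 = 19, a_6 = floor((39 + 26)/19) = 3.
  m_7 = 19*3 - 26 = 31, d_7 = (1550 - 31^2)/19 = 589/19 = 31, a_7 = floor((39 + 31)/31) = 2.
  m_8 = 31*2 - 31 = 31, d_8 = (1550 - 31^2)/31 = 589/31 = 19, a_8 = floor((39 + 31)/19) = 3.
  m_9 = 19*3 - 31 = 26, d_9 = (1550 - 26^2)/19 = 874/19 = 46, a_9 = floor((39 + 26)/46) = 1.
  m_10 = 46*1 - 26 = 20, d_10 = (1550 - 20^2)/46 = 1150/46 = 25, a_10 = floor((39 + 20)/25) = 2.
  m_11 = 25*2 - 20 = 30, d_11 = (1550 - 30^2)/25 = 650/25 = 26, a_11 = floor((39 + 30)/26) = 2.
  m_12 = 26*2 - 30 = 22, d_12 = (1550 - 22^2)/26 = 1066/26 = 41, a_12 = floor((39 + 22)/41) = 1.
  m_13 = 41*1 - 22 = 19, d_13 = (1550 - 19^2)/41 = 1189/41 = 29, a_13 = floor((39 + 19)/29) = 2.
  m_14 = 29*2 - 19 = 39, d_14 = (1550 - 39^2)/29 = 29/29 = 1, a_14 = floor((39 + 39)/1) = 78.
  m_15 = 1*78 - 39 = 39, d_15 = (1550 - 39^2)/1 = 29/1 = 29: (m_15, d_15) = (m_1, d_1) = (39, 29), so from here the quotients repeat a_1, ..., a_14; the period length is 14.
So sqrt(1550) = [39; (2, 1, 2, 2, 1, 3, 2, 3, 1, 2, 2, 1, 2, 78)] with period length k = 14.
k is even, so the fundamental solution of x^2 - 1550y^2 = 1 is (p_{k-1}, q_{k-1}) = (p_13, q_13); compute convergents through index 13.
Convergents (p_i = a_i*p_{i-1} + p_{i-2}, q_i = a_i*q_{i-1} + q_{i-2} with p_{-2}=0, p_{-1}=1, q_{-2}=1, q_{-1}=0):
  i=0: a_0=39, p_0 = 39*1 + 0 = 39, q_0 = 39*0 + 1 = 1.
  i=1: a_1=2, p_1 = 2*39 + 1 = 79, q_1 = 2*1 + 0 = 2.
  i=2: a_2=1, p_2 = 1*79 + 39 = 118, q_2 = 1*2 + 1 = 3.
  i=3: a_3=2, p_3 = 2*118 + 79 = 315, q_3 = 2*3 + 2 = 8.
  i=4: a_4=2, p_4 = 2*315 + 118 = 748, q_4 = 2*8 + 3 = 19.
  i=5: a_5=1, p_5 = 1*748 + 315 = 1063, q_5 = 1*19 + 8 = 27.
  i=6: a_6=3, p_6 = 3*1063 + 748 = 3937, q_6 = 3*27 + 19 = 100.
  i=7: a_7=2, p_7 = 2*3937 + 1063 = 8937, q_7 = 2*100 + 27 = 227.
  i=8: a_8=3, p_8 = 3*8937 + 3937 = 30748, q_8 = 3*227 + 100 = 781.
  i=9: a_9=1, p_9 = 1*30748 + 8937 = 39685, q_9 = 1*781 + 227 = 1008.
  i=10: a_10=2, p_10 = 2*39685 + 30748 = 110118, q_10 = 2*1008 + 781 = 2797.
  i=11: a_11=2, p_11 = 2*110118 + 39685 = 259921, q_11 = 2*2797 + 1008 = 6602.
  i=12: a_12=1, p_12 = 1*259921 + 110118 = 370039, q_12 = 1*6602 + 2797 = 9399.
  i=13: a_13=2, p_13 = 2*370039 + 259921 = 999999, q_13 = 2*9399 + 6602 = 25400.
Check: 999999^2 - 1550*25400^2 = 999998000001 - 999998000000 = 1, so (x, y) = (999999, 25400) solves the equation, and by the theorem it is the least positive solution.

(x, y) = (999999, 25400)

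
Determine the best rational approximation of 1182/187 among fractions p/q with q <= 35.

177/28

Expand x = 1182/187 as a continued fraction with the Euclidean algorithm:
  1182 = 6*187 + 60, so a_0 = 6.
  187 = 3*60 + 7, so a_1 = 3.
  60 = 8*7 + 4, so a_2 = 8.
  7 = 1*4 + 3, so a_3 = 1.
  4 = 1*3 + 1, so a_4 = 1.
  3 = 3*1 + 0, so a_5 = 3.
so x = [6; 3, 8, 1, 1, 3].
Convergents (p_i = a_i*p_{i-1} + p_{i-2}, q_i = a_i*q_{i-1} + q_{i-2} with p_{-2}=0, p_{-1}=1, q_{-2}=1, q_{-1}=0), until the denominator exceeds 35:
  i=0: a_0=6, p_0 = 6*1 + 0 = 6, q_0 = 6*0 + 1 = 1.
  i=1: a_1=3, p_1 = 3*6 + 1 = 19, q_1 = 3*1 + 0 = 3.
  i=2: a_2=8, p_2 = 8*19 + 6 = 158, q_2 = 8*3 + 1 = 25.
  i=3: a_3=1, p_3 = 1*158 + 19 = 177, q_3 = 1*25 + 3 = 28.
  i=4: a_4=1, p_4 = 1*177 + 158 = 335, q_4 = 1*28 + 25 = 53.
q_4 = 53 > 35, so the last convergent with denominator <= 35 is p_3/q_3 = 177/28.
The closest fraction with denominator <= 35 is either p_3/q_3 or the intermediate fraction (k*p_3 + p_2)/(k*q_3 + q_2) with the largest k >= 1 whose denominator stays <= 35; these approach x as k grows, and every other convergent or intermediate fraction in range is farther away.
Largest k: floor((35 - q_2)/q_3) = floor((35 - 25)/28) = 0.
Since k = 0, no intermediate fraction beyond p_3/q_3 has denominator <= 35, so the convergent 177/28 is the closest (its error is |1182*28 - 177*187|/(187*28) = 3/5236).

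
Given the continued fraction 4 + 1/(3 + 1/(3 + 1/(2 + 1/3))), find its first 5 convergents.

Using the convergent recurrence p_i = a_i*p_{i-1} + p_{i-2}, q_i = a_i*q_{i-1} + q_{i-2} with p_{-2}=0, p_{-1}=1, q_{-2}=1, q_{-1}=0:
  i=0: a_0=4, p_0 = 4*1 + 0 = 4, q_0 = 4*0 + 1 = 1.
  i=1: a_1=3, p_1 = 3*4 + 1 = 13, q_1 = 3*1 + 0 = 3.
  i=2: a_2=3, p_2 = 3*13 + 4 = 43, q_2 = 3*3 + 1 = 10.
  i=3: a_3=2, p_3 = 2*43 + 13 = 99, q_3 = 2*10 + 3 = 23.
  i=4: a_4=3, p_4 = 3*99 + 43 = 340, q_4 = 3*23 + 10 = 79.

4/1, 13/3, 43/10, 99/23, 340/79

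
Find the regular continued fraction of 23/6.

Run the Euclidean algorithm on 23 and 6; the successive quotients are the partial quotients a_0, a_1, ... (each step inverts the fractional part left over by the previous one):
  23 = 3*6 + 5, so a_0 = 3.
  6 = 1*5 + 1, so a_1 = 1.
  5 = 5*1 + 0, so a_2 = 5.
The remainder reaches 0 after 3 divisions, so the expansion has 3 partial quotients, read off in order.

[3; 1, 5]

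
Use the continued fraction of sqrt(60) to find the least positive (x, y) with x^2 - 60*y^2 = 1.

(x, y) = (31, 4)

First expand sqrt(60) as a continued fraction. With x_i = (sqrt(60) + m_i)/d_i and (m_0, d_0) = (0, 1): a_0 = floor(sqrt(60)) = 7, since 7^2 = 49 <= 60 < 64 = 8^2.
Iterate m_{i+1} = d_i*a_i - m_i, d_{i+1} = (60 - m_{i+1}^2)/d_i, a_{i+1} = floor((a_0 + m_{i+1})/d_{i+1}):
  m_1 = 1*7 - 0 = 7, d_1 = (60 - 7^2)/1 = 11/1 = 11, a_1 = floor((7 + 7)/11) = 1.
  m_2 = 11*1 - 7 = 4, d_2 = (60 - 4^2)/11 = 44/11 = 4, a_2 = floor((7 + 4)/4) = 2.
  m_3 = 4*2 - 4 = 4, d_3 = (60 - 4^2)/4 = 44/4 = 11, a_3 = floor((7 + 4)/11) = 1.
  m_4 = 11*1 - 4 = 7, d_4 = (60 - 7^2)/11 = 11/11 = 1, a_4 = floor((7 + 7)/1) = 14.
  m_5 = 1*14 - 7 = 7, d_5 = (60 - 7^2)/1 = 11/1 = 11: (m_5, d_5) = (m_1, d_1) = (7, 11), so from here the quotients repeat a_1, ..., a_4; the period length is 4.
So sqrt(60) = [7; (1, 2, 1, 14)] with period length k = 4.
k is even, so the fundamental solution of x^2 - 60y^2 = 1 is (p_{k-1}, q_{k-1}) = (p_3, q_3); compute convergents through index 3.
Convergents (p_i = a_i*p_{i-1} + p_{i-2}, q_i = a_i*q_{i-1} + q_{i-2} with p_{-2}=0, p_{-1}=1, q_{-2}=1, q_{-1}=0):
  i=0: a_0=7, p_0 = 7*1 + 0 = 7, q_0 = 7*0 + 1 = 1.
  i=1: a_1=1, p_1 = 1*7 + 1 = 8, q_1 = 1*1 + 0 = 1.
  i=2: a_2=2, p_2 = 2*8 + 7 = 23, q_2 = 2*1 + 1 = 3.
  i=3: a_3=1, p_3 = 1*23 + 8 = 31, q_3 = 1*3 + 1 = 4.
Check: 31^2 - 60*4^2 = 961 - 960 = 1, so (x, y) = (31, 4) solves the equation, and by the theorem it is the least positive solution.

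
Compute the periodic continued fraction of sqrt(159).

Write x_i = (sqrt(159) + m_i)/d_i with (m_0, d_0) = (0, 1). a_0 = floor(sqrt(159)) = 12, since 12^2 = 144 <= 159 < 169 = 13^2.
Iterate m_{i+1} = d_i*a_i - m_i, d_{i+1} = (159 - m_{i+1}^2)/d_i, a_{i+1} = floor((a_0 + m_{i+1})/d_{i+1}):
  m_1 = 1*12 - 0 = 12, d_1 = (159 - 12^2)/1 = 15/1 = 15, a_1 = floor((12 + 12)/15) = 1.
  m_2 = 15*1 - 12 = 3, d_2 = (159 - 3^2)/15 = 150/15 = 10, a_2 = floor((12 + 3)/10) = 1.
  m_3 = 10*1 - 3 = 7, d_3 = (159 - 7^2)/10 = 110/10 = 11, a_3 = floor((12 + 7)/11) = 1.
  m_4 = 11*1 - 7 = 4, d_4 = (159 - 4^2)/11 = 143/11 = 13, a_4 = floor((12 + 4)/13) = 1.
  m_5 = 13*1 - 4 = 9, d_5 = (159 - 9^2)/13 = 78/13 = 6, a_5 = floor((12 + 9)/6) = 3.
  m_6 = 6*3 - 9 = 9, d_6 = (159 - 9^2)/6 = 78/6 = 13, a_6 = floor((12 + 9)/13) = 1.
  m_7 = 13*1 - 9 = 4, d_7 = (159 - 4^2)/13 = 143/13 = 11, a_7 = floor((12 + 4)/11) = 1.
  m_8 = 11*1 - 4 = 7, d_8 = (159 - 7^2)/11 = 110/11 = 10, a_8 = floor((12 + 7)/10) = 1.
  m_9 = 10*1 - 7 = 3, d_9 = (159 - 3^2)/10 = 150/10 = 15, a_9 = floor((12 + 3)/15) = 1.
  m_10 = 15*1 - 3 = 12, d_10 = (159 - 12^2)/15 = 15/15 = 1, a_10 = floor((12 + 12)/1) = 24.
  m_11 = 1*24 - 12 = 12, d_11 = (159 - 12^2)/1 = 15/1 = 15: (m_11, d_11) = (m_1, d_1) = (12, 15), so from here the quotients repeat a_1, ..., a_10; the period length is 10.
Hence the expansion of sqrt(159) is a_0 = 12 followed by the repeating block 1, 1, 1, 1, 3, 1, 1, 1, 1, 24 (period 10).

[12; (1, 1, 1, 1, 3, 1, 1, 1, 1, 24)]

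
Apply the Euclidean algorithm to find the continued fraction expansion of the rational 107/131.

Run the Euclidean algorithm on 107 and 131; the successive quotients are the partial quotients a_0, a_1, ... (each step inverts the fractional part left over by the previous one):
  107 = 0*131 + 107, so a_0 = 0.
  131 = 1*107 + 24, so a_1 = 1.
  107 = 4*24 + 11, so a_2 = 4.
  24 = 2*11 + 2, so a_3 = 2.
  11 = 5*2 + 1, so a_4 = 5.
  2 = 2*1 + 0, so a_5 = 2.
The remainder reaches 0 after 6 divisions, so the expansion has 6 partial quotients, read off in order.

[0; 1, 4, 2, 5, 2]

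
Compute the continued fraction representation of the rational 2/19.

[0; 9, 2]

Run the Euclidean algorithm on 2 and 19; the successive quotients are the partial quotients a_0, a_1, ... (each step inverts the fractional part left over by the previous one):
  2 = 0*19 + 2, so a_0 = 0.
  19 = 9*2 + 1, so a_1 = 9.
  2 = 2*1 + 0, so a_2 = 2.
The remainder reaches 0 after 3 divisions, so the expansion has 3 partial quotients, read off in order.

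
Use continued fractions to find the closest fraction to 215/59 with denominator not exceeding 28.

51/14

Expand x = 215/59 as a continued fraction with the Euclidean algorithm:
  215 = 3*59 + 38, so a_0 = 3.
  59 = 1*38 + 21, so a_1 = 1.
  38 = 1*21 + 17, so a_2 = 1.
  21 = 1*17 + 4, so a_3 = 1.
  17 = 4*4 + 1, so a_4 = 4.
  4 = 4*1 + 0, so a_5 = 4.
so x = [3; 1, 1, 1, 4, 4].
Convergents (p_i = a_i*p_{i-1} + p_{i-2}, q_i = a_i*q_{i-1} + q_{i-2} with p_{-2}=0, p_{-1}=1, q_{-2}=1, q_{-1}=0), until the denominator exceeds 28:
  i=0: a_0=3, p_0 = 3*1 + 0 = 3, q_0 = 3*0 + 1 = 1.
  i=1: a_1=1, p_1 = 1*3 + 1 = 4, q_1 = 1*1 + 0 = 1.
  i=2: a_2=1, p_2 = 1*4 + 3 = 7, q_2 = 1*1 + 1 = 2.
  i=3: a_3=1, p_3 = 1*7 + 4 = 11, q_3 = 1*2 + 1 = 3.
  i=4: a_4=4, p_4 = 4*11 + 7 = 51, q_4 = 4*3 + 2 = 14.
  i=5: a_5=4, p_5 = 4*51 + 11 = 215, q_5 = 4*14 + 3 = 59.
q_5 = 59 > 28, so the last convergent with denominator <= 28 is p_4/q_4 = 51/14.
The closest fraction with denominator <= 28 is either p_4/q_4 or the intermediate fraction (k*p_4 + p_3)/(k*q_4 + q_3) with the largest k >= 1 whose denominator stays <= 28; these approach x as k grows, and every other convergent or intermediate fraction in range is farther away.
Largest k: floor((28 - q_3)/q_4) = floor((28 - 3)/14) = 1.
That gives (1*51 + 11)/(1*14 + 3) = 62/17.
Compare the errors: |x - 51/14| = |215*14 - 51*59|/(59*14) = 1/826, and |x - 62/17| = |215*17 - 62*59|/(59*17) = 3/1003.
Cross-multiplying, 1*1003 = 1003 < 2478 = 3*826, so 1/826 is smaller: the convergent 51/14 is closer to x than 62/17.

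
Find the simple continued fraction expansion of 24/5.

[4; 1, 4]

Run the Euclidean algorithm on 24 and 5; the successive quotients are the partial quotients a_0, a_1, ... (each step inverts the fractional part left over by the previous one):
  24 = 4*5 + 4, so a_0 = 4.
  5 = 1*4 + 1, so a_1 = 1.
  4 = 4*1 + 0, so a_2 = 4.
The remainder reaches 0 after 3 divisions, so the expansion has 3 partial quotients, read off in order.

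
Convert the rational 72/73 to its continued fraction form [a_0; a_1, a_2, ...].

Run the Euclidean algorithm on 72 and 73; the successive quotients are the partial quotients a_0, a_1, ... (each step inverts the fractional part left over by the previous one):
  72 = 0*73 + 72, so a_0 = 0.
  73 = 1*72 + 1, so a_1 = 1.
  72 = 72*1 + 0, so a_2 = 72.
The remainder reaches 0 after 3 divisions, so the expansion has 3 partial quotients, read off in order.

[0; 1, 72]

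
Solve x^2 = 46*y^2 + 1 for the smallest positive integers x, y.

First expand sqrt(46) as a continued fraction. With x_i = (sqrt(46) + m_i)/d_i and (m_0, d_0) = (0, 1): a_0 = floor(sqrt(46)) = 6, since 6^2 = 36 <= 46 < 49 = 7^2.
Iterate m_{i+1} = d_i*a_i - m_i, d_{i+1} = (46 - m_{i+1}^2)/d_i, a_{i+1} = floor((a_0 + m_{i+1})/d_{i+1}):
  m_1 = 1*6 - 0 = 6, d_1 = (46 - 6^2)/1 = 10/1 = 10, a_1 = floor((6 + 6)/10) = 1.
  m_2 = 10*1 - 6 = 4, d_2 = (46 - 4^2)/10 = 30/10 = 3, a_2 = floor((6 + 4)/3) = 3.
  m_3 = 3*3 - 4 = 5, d_3 = (46 - 5^2)/3 = 21/3 = 7, a_3 = floor((6 + 5)/7) = 1.
  m_4 = 7*1 - 5 = 2, d_4 = (46 - 2^2)/7 = 42/7 = 6, a_4 = floor((6 + 2)/6) = 1.
  m_5 = 6*1 - 2 = 4, d_5 = (46 - 4^2)/6 = 30/6 = 5, a_5 = floor((6 + 4)/5) = 2.
  m_6 = 5*2 - 4 = 6, d_6 = (46 - 6^2)/5 = 10/5 = 2, a_6 = floor((6 + 6)/2) = 6.
  m_7 = 2*6 - 6 = 6, d_7 = (46 - 6^2)/2 = 10/2 = 5, a_7 = floor((6 + 6)/5) = 2.
  m_8 = 5*2 - 6 = 4, d_8 = (46 - 4^2)/5 = 30/5 = 6, a_8 = floor((6 + 4)/6) = 1.
  m_9 = 6*1 - 4 = 2, d_9 = (46 - 2^2)/6 = 42/6 = 7, a_9 = floor((6 + 2)/7) = 1.
  m_10 = 7*1 - 2 = 5, d_10 = (46 - 5^2)/7 = 21/7 = 3, a_10 = floor((6 + 5)/3) = 3.
  m_11 = 3*3 - 5 = 4, d_11 = (46 - 4^2)/3 = 30/3 = 10, a_11 = floor((6 + 4)/10) = 1.
  m_12 = 10*1 - 4 = 6, d_12 = (46 - 6^2)/10 = 10/10 = 1, a_12 = floor((6 + 6)/1) = 12.
  m_13 = 1*12 - 6 = 6, d_13 = (46 - 6^2)/1 = 10/1 = 10: (m_13, d_13) = (m_1, d_1) = (6, 10), so from here the quotients repeat a_1, ..., a_12; the period length is 12.
So sqrt(46) = [6; (1, 3, 1, 1, 2, 6, 2, 1, 1, 3, 1, 12)] with period length k = 12.
k is even, so the fundamental solution of x^2 - 46y^2 = 1 is (p_{k-1}, q_{k-1}) = (p_11, q_11); compute convergents through index 11.
Convergents (p_i = a_i*p_{i-1} + p_{i-2}, q_i = a_i*q_{i-1} + q_{i-2} with p_{-2}=0, p_{-1}=1, q_{-2}=1, q_{-1}=0):
  i=0: a_0=6, p_0 = 6*1 + 0 = 6, q_0 = 6*0 + 1 = 1.
  i=1: a_1=1, p_1 = 1*6 + 1 = 7, q_1 = 1*1 + 0 = 1.
  i=2: a_2=3, p_2 = 3*7 + 6 = 27, q_2 = 3*1 + 1 = 4.
  i=3: a_3=1, p_3 = 1*27 + 7 = 34, q_3 = 1*4 + 1 = 5.
  i=4: a_4=1, p_4 = 1*34 + 27 = 61, q_4 = 1*5 + 4 = 9.
  i=5: a_5=2, p_5 = 2*61 + 34 = 156, q_5 = 2*9 + 5 = 23.
  i=6: a_6=6, p_6 = 6*156 + 61 = 997, q_6 = 6*23 + 9 = 147.
  i=7: a_7=2, p_7 = 2*997 + 156 = 2150, q_7 = 2*147 + 23 = 317.
  i=8: a_8=1, p_8 = 1*2150 + 997 = 3147, q_8 = 1*317 + 147 = 464.
  i=9: a_9=1, p_9 = 1*3147 + 2150 = 5297, q_9 = 1*464 + 317 = 781.
  i=10: a_10=3, p_10 = 3*5297 + 3147 = 19038, q_10 = 3*781 + 464 = 2807.
  i=11: a_11=1, p_11 = 1*19038 + 5297 = 24335, q_11 = 1*2807 + 781 = 3588.
Check: 24335^2 - 46*3588^2 = 592192225 - 592192224 = 1, so (x, y) = (24335, 3588) solves the equation, and by the theorem it is the least positive solution.

(x, y) = (24335, 3588)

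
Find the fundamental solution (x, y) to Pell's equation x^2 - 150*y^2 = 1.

First expand sqrt(150) as a continued fraction. With x_i = (sqrt(150) + m_i)/d_i and (m_0, d_0) = (0, 1): a_0 = floor(sqrt(150)) = 12, since 12^2 = 144 <= 150 < 169 = 13^2.
Iterate m_{i+1} = d_i*a_i - m_i, d_{i+1} = (150 - m_{i+1}^2)/d_i, a_{i+1} = floor((a_0 + m_{i+1})/d_{i+1}):
  m_1 = 1*12 - 0 = 12, d_1 = (150 - 12^2)/1 = 6/1 = 6, a_1 = floor((12 + 12)/6) = 4.
  m_2 = 6*4 - 12 = 12, d_2 = (150 - 12^2)/6 = 6/6 = 1, a_2 = floor((12 + 12)/1) = 24.
  m_3 = 1*24 - 12 = 12, d_3 = (150 - 12^2)/1 = 6/1 = 6: (m_3, d_3) = (m_1, d_1) = (12, 6), so from here the quotients repeat a_1, a_2; the period length is 2.
So sqrt(150) = [12; (4, 24)] with period length k = 2.
k is even, so the fundamental solution of x^2 - 150y^2 = 1 is (p_{k-1}, q_{k-1}) = (p_1, q_1); compute convergents through index 1.
Convergents (p_i = a_i*p_{i-1} + p_{i-2}, q_i = a_i*q_{i-1} + q_{i-2} with p_{-2}=0, p_{-1}=1, q_{-2}=1, q_{-1}=0):
  i=0: a_0=12, p_0 = 12*1 + 0 = 12, q_0 = 12*0 + 1 = 1.
  i=1: a_1=4, p_1 = 4*12 + 1 = 49, q_1 = 4*1 + 0 = 4.
Check: 49^2 - 150*4^2 = 2401 - 2400 = 1, so (x, y) = (49, 4) solves the equation, and by the theorem it is the least positive solution.

(x, y) = (49, 4)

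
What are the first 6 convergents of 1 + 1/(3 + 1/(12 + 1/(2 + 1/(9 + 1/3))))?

1/1, 4/3, 49/37, 102/77, 967/730, 3003/2267

Using the convergent recurrence p_i = a_i*p_{i-1} + p_{i-2}, q_i = a_i*q_{i-1} + q_{i-2} with p_{-2}=0, p_{-1}=1, q_{-2}=1, q_{-1}=0:
  i=0: a_0=1, p_0 = 1*1 + 0 = 1, q_0 = 1*0 + 1 = 1.
  i=1: a_1=3, p_1 = 3*1 + 1 = 4, q_1 = 3*1 + 0 = 3.
  i=2: a_2=12, p_2 = 12*4 + 1 = 49, q_2 = 12*3 + 1 = 37.
  i=3: a_3=2, p_3 = 2*49 + 4 = 102, q_3 = 2*37 + 3 = 77.
  i=4: a_4=9, p_4 = 9*102 + 49 = 967, q_4 = 9*77 + 37 = 730.
  i=5: a_5=3, p_5 = 3*967 + 102 = 3003, q_5 = 3*730 + 77 = 2267.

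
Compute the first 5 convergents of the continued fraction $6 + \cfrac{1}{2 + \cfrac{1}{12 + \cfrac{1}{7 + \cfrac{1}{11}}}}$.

Using the convergent recurrence p_i = a_i*p_{i-1} + p_{i-2}, q_i = a_i*q_{i-1} + q_{i-2} with p_{-2}=0, p_{-1}=1, q_{-2}=1, q_{-1}=0:
  i=0: a_0=6, p_0 = 6*1 + 0 = 6, q_0 = 6*0 + 1 = 1.
  i=1: a_1=2, p_1 = 2*6 + 1 = 13, q_1 = 2*1 + 0 = 2.
  i=2: a_2=12, p_2 = 12*13 + 6 = 162, q_2 = 12*2 + 1 = 25.
  i=3: a_3=7, p_3 = 7*162 + 13 = 1147, q_3 = 7*25 + 2 = 177.
  i=4: a_4=11, p_4 = 11*1147 + 162 = 12779, q_4 = 11*177 + 25 = 1972.

6/1, 13/2, 162/25, 1147/177, 12779/1972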